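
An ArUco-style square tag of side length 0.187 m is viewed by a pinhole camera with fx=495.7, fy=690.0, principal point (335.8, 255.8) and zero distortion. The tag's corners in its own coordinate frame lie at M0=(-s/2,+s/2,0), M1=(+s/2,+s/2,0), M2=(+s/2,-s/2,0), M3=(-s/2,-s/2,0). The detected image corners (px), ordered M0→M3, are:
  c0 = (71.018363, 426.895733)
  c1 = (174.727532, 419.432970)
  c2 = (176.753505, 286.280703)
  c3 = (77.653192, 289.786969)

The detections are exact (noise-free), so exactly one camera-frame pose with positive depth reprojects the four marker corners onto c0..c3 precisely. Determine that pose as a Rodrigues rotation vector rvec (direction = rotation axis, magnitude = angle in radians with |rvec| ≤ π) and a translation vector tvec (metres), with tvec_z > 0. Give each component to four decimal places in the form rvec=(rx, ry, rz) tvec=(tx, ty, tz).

rvec=(-0.2327, -0.1386, -0.0366) tvec=(-0.4068, 0.1367, 0.9601)

Intrinsics K: fx=495.7, fy=690.0, cx=335.8, cy=255.8
Marker side s = 0.187 m; corners in marker frame (Z=0):
  M0 = (-0.0935, +0.0935, 0)
  M1 = (+0.0935, +0.0935, 0)
  M2 = (+0.0935, -0.0935, 0)
  M3 = (-0.0935, -0.0935, 0)
Detected image corners:
  c0 = (71.018363, 426.895733) px
  c1 = (174.727532, 419.432970) px
  c2 = (176.753505, 286.280703) px
  c3 = (77.653192, 289.786969) px
Planar DLT: solve 8×8 A·h = b for H (H[2,2]=1):
  H  [+560.37448 -52.59352 +125.78278]
  H  [+23.16507 +638.28153 +354.06564]
  H  [+0.14696 -0.23677 +1.00000]
B = K⁻¹H; ‖b₁‖=1.041547, ‖b₂‖=1.041547; λ = 2/(‖b₁‖+‖b₂‖) = 0.960110, sign → tz>0 ⇒ λ=+0.960110
r₁ = λ·B[:,0] = (+0.98979,-0.02008,+0.14110); r₂ = λ·B[:,1] = (+0.05213,+0.97242,-0.22733)
r₃ = r₁×r₂ = (-0.13265,+0.23236,+0.96354); SVD([r₁ r₂ r₃]) → R = UVᵀ:
  R  [+0.98979 +0.05213 -0.13265]
  R  [-0.02008 +0.97242 +0.23236]
  R  [+0.14110 -0.22733 +0.96354]
t = (-0.40678, +0.13673, +0.96011) m
tr R = 2.925755; θ = arccos((tr R − 1)/2) = 0.273329 rad = 15.661°
axis k = ((R−Rᵀ)₃₂, (R−Rᵀ)₁₃, (R−Rᵀ)₂₁) / (2 sinθ) = (-0.851475, -0.507053, -0.133747)
rvec = θ·k = (-0.232733, -0.138592, -0.036557)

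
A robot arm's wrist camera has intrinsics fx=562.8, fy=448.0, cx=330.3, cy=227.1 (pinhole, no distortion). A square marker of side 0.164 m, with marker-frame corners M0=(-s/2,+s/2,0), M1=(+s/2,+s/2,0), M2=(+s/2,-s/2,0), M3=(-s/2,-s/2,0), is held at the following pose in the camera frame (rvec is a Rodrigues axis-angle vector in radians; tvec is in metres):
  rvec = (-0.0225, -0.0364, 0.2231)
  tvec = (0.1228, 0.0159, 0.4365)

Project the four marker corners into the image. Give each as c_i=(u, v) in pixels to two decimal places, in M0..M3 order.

Intrinsics K: fx=562.8, fy=448.0, cx=330.3, cy=227.1
Marker side s = 0.164 m; corners in marker frame (Z=0):
  M0 = (-0.0820, +0.0820, 0)
  M1 = (+0.0820, +0.0820, 0)
  M2 = (+0.0820, -0.0820, 0)
  M3 = (-0.0820, -0.0820, 0)
rvec = (-0.0225, -0.0364, 0.2231), |rvec| = θ = 0.22717 rad = 13.016°
Rodrigues: sinθ=0.22522, 1−cosθ=0.02569; R = I + sinθ·[k]× + (1−cosθ)·[k]×²:
    [+0.97456 -0.22078 -0.03859]
    [+0.22159 +0.97497 +0.01826]
    [+0.03359 -0.02635 +0.99909]
t = (0.1228, 0.0159, 0.4365) m
M0: Pc = R·M0+t = (+0.02478, +0.07768, +0.43159); u = 562.8·(+0.02478)/0.43159 + 330.3 = 362.6168, v = 448.0·(+0.07768)/0.43159 + 227.1 = 307.7310
M1: Pc = R·M1+t = (+0.18461, +0.11402, +0.43709); u = 562.8·(+0.18461)/0.43709 + 330.3 = 568.0033, v = 448.0·(+0.11402)/0.43709 + 227.1 = 343.9631
M2: Pc = R·M2+t = (+0.22082, -0.04588, +0.44141); u = 562.8·(+0.22082)/0.44141 + 330.3 = 611.8406, v = 448.0·(-0.04588)/0.44141 + 227.1 = 180.5389
M3: Pc = R·M3+t = (+0.06099, -0.08222, +0.43591); u = 562.8·(+0.06099)/0.43591 + 330.3 = 409.0442, v = 448.0·(-0.08222)/0.43591 + 227.1 = 142.6009

c0=(362.62, 307.73) c1=(568.00, 343.96) c2=(611.84, 180.54) c3=(409.04, 142.60)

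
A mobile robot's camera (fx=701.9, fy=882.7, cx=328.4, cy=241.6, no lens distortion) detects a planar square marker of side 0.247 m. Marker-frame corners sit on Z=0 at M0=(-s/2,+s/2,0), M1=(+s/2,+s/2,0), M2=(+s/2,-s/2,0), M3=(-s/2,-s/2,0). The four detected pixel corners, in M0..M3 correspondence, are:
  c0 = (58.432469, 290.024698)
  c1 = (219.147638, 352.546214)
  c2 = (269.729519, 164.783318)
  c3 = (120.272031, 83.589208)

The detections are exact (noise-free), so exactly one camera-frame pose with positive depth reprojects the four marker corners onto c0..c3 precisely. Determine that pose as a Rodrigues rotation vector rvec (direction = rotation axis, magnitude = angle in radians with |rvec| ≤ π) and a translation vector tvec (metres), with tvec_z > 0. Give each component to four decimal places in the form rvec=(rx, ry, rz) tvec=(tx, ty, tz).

rvec=(-0.0656, -0.4912, 0.3387) tvec=(-0.2328, -0.0220, 1.0416)

Intrinsics K: fx=701.9, fy=882.7, cx=328.4, cy=241.6
Marker side s = 0.247 m; corners in marker frame (Z=0):
  M0 = (-0.1235, +0.1235, 0)
  M1 = (+0.1235, +0.1235, 0)
  M2 = (+0.1235, -0.1235, 0)
  M3 = (-0.1235, -0.1235, 0)
Detected image corners:
  c0 = (58.432469, 290.024698) px
  c1 = (219.147638, 352.546214) px
  c2 = (269.729519, 164.783318) px
  c3 = (120.272031, 83.589208) px
Planar DLT: solve 8×8 A·h = b for H (H[2,2]=1):
  H  [+699.83106 -249.18402 +171.52093]
  H  [+388.09956 +765.48052 +222.99416]
  H  [+0.43342 -0.13679 +1.00000]
B = K⁻¹H; ‖b₁‖=0.960095, ‖b₂‖=0.960095; λ = 2/(‖b₁‖+‖b₂‖) = 1.041564, sign → tz>0 ⇒ λ=+1.041564
r₁ = λ·B[:,0] = (+0.82728,+0.33439,+0.45144); r₂ = λ·B[:,1] = (-0.30311,+0.94225,-0.14248)
r₃ = r₁×r₂ = (-0.47301,-0.01896,+0.88085); SVD([r₁ r₂ r₃]) → R = UVᵀ:
  R  [+0.82728 -0.30311 -0.47301]
  R  [+0.33439 +0.94225 -0.01896]
  R  [+0.45144 -0.14248 +0.88085]
t = (-0.23280, -0.02195, +1.04156) m
tr R = 2.650378; θ = arccos((tr R − 1)/2) = 0.600259 rad = 34.392°
axis k = ((R−Rᵀ)₃₂, (R−Rᵀ)₁₃, (R−Rᵀ)₂₁) / (2 sinθ) = (-0.109332, -0.818300, +0.564298)
rvec = θ·k = (-0.065628, -0.491192, +0.338725)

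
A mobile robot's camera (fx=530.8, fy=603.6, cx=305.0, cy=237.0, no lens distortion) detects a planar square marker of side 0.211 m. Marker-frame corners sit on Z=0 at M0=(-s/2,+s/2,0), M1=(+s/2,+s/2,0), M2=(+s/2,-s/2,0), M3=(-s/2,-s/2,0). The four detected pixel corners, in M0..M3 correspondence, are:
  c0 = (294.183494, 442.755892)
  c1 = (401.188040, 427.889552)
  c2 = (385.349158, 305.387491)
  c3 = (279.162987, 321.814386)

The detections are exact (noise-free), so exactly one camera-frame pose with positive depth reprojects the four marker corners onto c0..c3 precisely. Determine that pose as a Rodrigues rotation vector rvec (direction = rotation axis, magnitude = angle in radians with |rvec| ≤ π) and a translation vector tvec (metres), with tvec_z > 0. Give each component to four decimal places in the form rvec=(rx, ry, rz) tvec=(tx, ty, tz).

rvec=(-0.0234, 0.0689, -0.1431) tvec=(0.0679, 0.2371, 1.0421)

Intrinsics K: fx=530.8, fy=603.6, cx=305.0, cy=237.0
Marker side s = 0.211 m; corners in marker frame (Z=0):
  M0 = (-0.1055, +0.1055, 0)
  M1 = (+0.1055, +0.1055, 0)
  M2 = (+0.1055, -0.1055, 0)
  M3 = (-0.1055, -0.1055, 0)
Detected image corners:
  c0 = (294.183494, 442.755892) px
  c1 = (401.188040, 427.889552) px
  c2 = (385.349158, 305.387491) px
  c3 = (279.162987, 321.814386) px
Planar DLT: solve 8×8 A·h = b for H (H[2,2]=1):
  H  [+483.34488 +63.90473 +339.58764]
  H  [-98.22181 +566.71255 +374.34094]
  H  [-0.06424 -0.02709 +1.00000]
B = K⁻¹H; ‖b₁‖=0.959589, ‖b₂‖=0.959589; λ = 2/(‖b₁‖+‖b₂‖) = 1.042112, sign → tz>0 ⇒ λ=+1.042112
r₁ = λ·B[:,0] = (+0.98741,-0.14329,-0.06695); r₂ = λ·B[:,1] = (+0.14168,+0.98951,-0.02823)
r₃ = r₁×r₂ = (+0.07029,+0.01839,+0.99736); SVD([r₁ r₂ r₃]) → R = UVᵀ:
  R  [+0.98741 +0.14168 +0.07029]
  R  [-0.14329 +0.98951 +0.01839]
  R  [-0.06695 -0.02823 +0.99736]
t = (+0.06791, +0.23712, +1.04211) m
tr R = 2.974280; θ = arccos((tr R − 1)/2) = 0.160547 rad = 9.199°
axis k = ((R−Rᵀ)₃₂, (R−Rᵀ)₁₃, (R−Rᵀ)₂₁) / (2 sinθ) = (-0.145797, +0.429255, -0.891338)
rvec = θ·k = (-0.023407, +0.068916, -0.143102)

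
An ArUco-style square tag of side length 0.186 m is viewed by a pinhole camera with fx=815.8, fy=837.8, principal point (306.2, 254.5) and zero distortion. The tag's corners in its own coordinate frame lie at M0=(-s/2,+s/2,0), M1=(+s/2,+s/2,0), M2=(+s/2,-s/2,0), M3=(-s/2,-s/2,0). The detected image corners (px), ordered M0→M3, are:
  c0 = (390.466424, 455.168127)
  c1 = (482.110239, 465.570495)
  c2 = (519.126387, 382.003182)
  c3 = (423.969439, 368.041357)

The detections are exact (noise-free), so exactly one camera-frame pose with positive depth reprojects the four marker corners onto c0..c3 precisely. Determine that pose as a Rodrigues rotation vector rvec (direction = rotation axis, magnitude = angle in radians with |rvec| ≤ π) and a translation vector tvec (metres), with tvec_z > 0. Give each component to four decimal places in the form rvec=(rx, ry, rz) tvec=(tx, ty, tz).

rvec=(0.4461, -0.2328, 0.2287) tvec=(0.2652, 0.2867, 1.4613)

Intrinsics K: fx=815.8, fy=837.8, cx=306.2, cy=254.5
Marker side s = 0.186 m; corners in marker frame (Z=0):
  M0 = (-0.0930, +0.0930, 0)
  M1 = (+0.0930, +0.0930, 0)
  M2 = (+0.0930, -0.0930, 0)
  M3 = (-0.0930, -0.0930, 0)
Detected image corners:
  c0 = (390.466424, 455.168127) px
  c1 = (482.110239, 465.570495) px
  c2 = (519.126387, 382.003182) px
  c3 = (423.969439, 368.041357) px
Planar DLT: solve 8×8 A·h = b for H (H[2,2]=1):
  H  [+586.05672 -66.17235 +454.27691]
  H  [+142.68155 +572.38837 +418.88107]
  H  [+0.18537 +0.27220 +1.00000]
B = K⁻¹H; ‖b₁‖=0.684329, ‖b₂‖=0.684329; λ = 2/(‖b₁‖+‖b₂‖) = 1.461285, sign → tz>0 ⇒ λ=+1.461285
r₁ = λ·B[:,0] = (+0.94809,+0.16658,+0.27088); r₂ = λ·B[:,1] = (-0.26783,+0.87753,+0.39777)
r₃ = r₁×r₂ = (-0.17144,-0.44967,+0.87659); SVD([r₁ r₂ r₃]) → R = UVᵀ:
  R  [+0.94809 -0.26783 -0.17144]
  R  [+0.16658 +0.87753 -0.44967]
  R  [+0.27088 +0.39777 +0.87659]
t = (+0.26524, +0.28671, +1.46128) m
tr R = 2.702203; θ = arccos((tr R − 1)/2) = 0.552716 rad = 31.668°
axis k = ((R−Rᵀ)₃₂, (R−Rᵀ)₁₃, (R−Rᵀ)₂₁) / (2 sinθ) = (+0.807079, -0.421260, +0.413718)
rvec = θ·k = (+0.446086, -0.232837, +0.228669)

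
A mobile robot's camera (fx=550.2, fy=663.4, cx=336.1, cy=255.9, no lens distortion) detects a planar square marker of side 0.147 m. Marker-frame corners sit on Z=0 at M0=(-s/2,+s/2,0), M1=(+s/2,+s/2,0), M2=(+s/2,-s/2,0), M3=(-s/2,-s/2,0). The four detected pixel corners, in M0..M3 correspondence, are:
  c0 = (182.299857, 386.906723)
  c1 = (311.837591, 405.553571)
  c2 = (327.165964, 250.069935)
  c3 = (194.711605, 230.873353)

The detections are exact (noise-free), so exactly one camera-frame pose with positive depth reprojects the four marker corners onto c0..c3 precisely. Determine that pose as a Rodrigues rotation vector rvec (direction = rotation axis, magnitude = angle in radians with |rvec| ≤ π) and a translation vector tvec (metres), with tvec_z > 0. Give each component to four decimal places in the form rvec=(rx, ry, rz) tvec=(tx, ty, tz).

Intrinsics K: fx=550.2, fy=663.4, cx=336.1, cy=255.9
Marker side s = 0.147 m; corners in marker frame (Z=0):
  M0 = (-0.0735, +0.0735, 0)
  M1 = (+0.0735, +0.0735, 0)
  M2 = (+0.0735, -0.0735, 0)
  M3 = (-0.0735, -0.0735, 0)
Detected image corners:
  c0 = (182.299857, 386.906723) px
  c1 = (311.837591, 405.553571) px
  c2 = (327.165964, 250.069935) px
  c3 = (194.711605, 230.873353) px
Planar DLT: solve 8×8 A·h = b for H (H[2,2]=1):
  H  [+892.42549 -55.73720 +253.95291]
  H  [+130.46142 +1107.98580 +319.22509]
  H  [+0.00554 +0.15205 +1.00000]
B = K⁻¹H; ‖b₁‖=1.630275, ‖b₂‖=1.630275; λ = 2/(‖b₁‖+‖b₂‖) = 0.613394, sign → tz>0 ⇒ λ=+0.613394
r₁ = λ·B[:,0] = (+0.99285,+0.11932,+0.00340); r₂ = λ·B[:,1] = (-0.11911,+0.98849,+0.09327)
r₃ = r₁×r₂ = (+0.00777,-0.09300,+0.99564); SVD([r₁ r₂ r₃]) → R = UVᵀ:
  R  [+0.99285 -0.11911 +0.00777]
  R  [+0.11932 +0.98849 -0.09300]
  R  [+0.00340 +0.09327 +0.99564]
t = (-0.09158, +0.05855, +0.61339) m
tr R = 2.976977; θ = arccos((tr R − 1)/2) = 0.151881 rad = 8.702°
axis k = ((R−Rᵀ)₃₂, (R−Rᵀ)₁₃, (R−Rᵀ)₂₁) / (2 sinθ) = (+0.615573, +0.014451, +0.787947)
rvec = θ·k = (+0.093494, +0.002195, +0.119674)

rvec=(0.0935, 0.0022, 0.1197) tvec=(-0.0916, 0.0586, 0.6134)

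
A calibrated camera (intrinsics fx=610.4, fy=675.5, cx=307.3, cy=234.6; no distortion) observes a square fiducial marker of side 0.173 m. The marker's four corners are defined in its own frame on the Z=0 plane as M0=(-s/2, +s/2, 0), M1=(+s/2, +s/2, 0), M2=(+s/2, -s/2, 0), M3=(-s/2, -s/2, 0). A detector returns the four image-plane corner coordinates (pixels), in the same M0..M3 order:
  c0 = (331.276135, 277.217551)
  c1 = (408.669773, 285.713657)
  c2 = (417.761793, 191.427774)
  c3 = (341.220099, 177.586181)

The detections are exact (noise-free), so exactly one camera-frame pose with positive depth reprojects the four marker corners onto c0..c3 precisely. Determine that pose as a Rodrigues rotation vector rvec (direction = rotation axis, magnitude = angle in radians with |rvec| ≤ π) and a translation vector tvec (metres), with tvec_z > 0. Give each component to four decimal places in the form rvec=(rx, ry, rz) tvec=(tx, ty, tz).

rvec=(-0.0066, -0.3967, 0.1156) tvec=(0.1345, -0.0028, 1.1981)

Intrinsics K: fx=610.4, fy=675.5, cx=307.3, cy=234.6
Marker side s = 0.173 m; corners in marker frame (Z=0):
  M0 = (-0.0865, +0.0865, 0)
  M1 = (+0.0865, +0.0865, 0)
  M2 = (+0.0865, -0.0865, 0)
  M3 = (-0.0865, -0.0865, 0)
Detected image corners:
  c0 = (331.276135, 277.217551) px
  c1 = (408.669773, 285.713657) px
  c2 = (417.761793, 191.427774) px
  c3 = (341.220099, 177.586181) px
Planar DLT: solve 8×8 A·h = b for H (H[2,2]=1):
  H  [+565.36003 -64.02784 +375.81205]
  H  [+139.49049 +554.38008 +233.03998]
  H  [+0.32147 -0.02423 +1.00000]
B = K⁻¹H; ‖b₁‖=0.834628, ‖b₂‖=0.834628; λ = 2/(‖b₁‖+‖b₂‖) = 1.198139, sign → tz>0 ⇒ λ=+1.198139
r₁ = λ·B[:,0] = (+0.91582,+0.11365,+0.38517); r₂ = λ·B[:,1] = (-0.11106,+0.99339,-0.02903)
r₃ = r₁×r₂ = (-0.38592,-0.01619,+0.92239); SVD([r₁ r₂ r₃]) → R = UVᵀ:
  R  [+0.91582 -0.11106 -0.38592]
  R  [+0.11365 +0.99339 -0.01619]
  R  [+0.38517 -0.02903 +0.92239]
t = (+0.13448, -0.00277, +1.19814) m
tr R = 2.831602; θ = arccos((tr R − 1)/2) = 0.413298 rad = 23.680°
axis k = ((R−Rᵀ)₃₂, (R−Rᵀ)₁₃, (R−Rᵀ)₂₁) / (2 sinθ) = (-0.015979, -0.959940, +0.279748)
rvec = θ·k = (-0.006604, -0.396742, +0.115620)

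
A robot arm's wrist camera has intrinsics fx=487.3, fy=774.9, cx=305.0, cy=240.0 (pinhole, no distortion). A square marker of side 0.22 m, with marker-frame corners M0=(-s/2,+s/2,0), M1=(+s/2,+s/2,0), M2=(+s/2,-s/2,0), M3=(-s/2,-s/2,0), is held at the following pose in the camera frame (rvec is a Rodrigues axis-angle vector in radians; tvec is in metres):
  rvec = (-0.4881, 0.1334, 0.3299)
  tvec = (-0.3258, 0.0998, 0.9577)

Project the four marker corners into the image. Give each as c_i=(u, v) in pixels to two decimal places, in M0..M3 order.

Intrinsics K: fx=487.3, fy=774.9, cx=305.0, cy=240.0
Marker side s = 0.22 m; corners in marker frame (Z=0):
  M0 = (-0.1100, +0.1100, 0)
  M1 = (+0.1100, +0.1100, 0)
  M2 = (+0.1100, -0.1100, 0)
  M3 = (-0.1100, -0.1100, 0)
rvec = (-0.4881, 0.1334, 0.3299), |rvec| = θ = 0.60405 rad = 34.609°
Rodrigues: sinθ=0.56798, 1−cosθ=0.17696; R = I + sinθ·[k]× + (1−cosθ)·[k]×²:
    [+0.93859 -0.34178 +0.04734]
    [+0.27862 +0.83168 +0.48030]
    [-0.20353 -0.43761 +0.87583]
t = (-0.3258, 0.0998, 0.9577) m
M0: Pc = R·M0+t = (-0.46664, +0.16064, +0.93195); u = 487.3·(-0.46664)/0.93195 + 305.0 = 61.0023, v = 774.9·(+0.16064)/0.93195 + 240.0 = 373.5657
M1: Pc = R·M1+t = (-0.26015, +0.22193, +0.88717); u = 487.3·(-0.26015)/0.88717 + 305.0 = 162.1063, v = 774.9·(+0.22193)/0.88717 + 240.0 = 433.8465
M2: Pc = R·M2+t = (-0.18496, +0.03896, +0.98345); u = 487.3·(-0.18496)/0.98345 + 305.0 = 213.3523, v = 774.9·(+0.03896)/0.98345 + 240.0 = 270.7015
M3: Pc = R·M3+t = (-0.39145, -0.02233, +1.02823); u = 487.3·(-0.39145)/1.02823 + 305.0 = 119.4832, v = 774.9·(-0.02233)/1.02823 + 240.0 = 223.1694

c0=(61.00, 373.57) c1=(162.11, 433.85) c2=(213.35, 270.70) c3=(119.48, 223.17)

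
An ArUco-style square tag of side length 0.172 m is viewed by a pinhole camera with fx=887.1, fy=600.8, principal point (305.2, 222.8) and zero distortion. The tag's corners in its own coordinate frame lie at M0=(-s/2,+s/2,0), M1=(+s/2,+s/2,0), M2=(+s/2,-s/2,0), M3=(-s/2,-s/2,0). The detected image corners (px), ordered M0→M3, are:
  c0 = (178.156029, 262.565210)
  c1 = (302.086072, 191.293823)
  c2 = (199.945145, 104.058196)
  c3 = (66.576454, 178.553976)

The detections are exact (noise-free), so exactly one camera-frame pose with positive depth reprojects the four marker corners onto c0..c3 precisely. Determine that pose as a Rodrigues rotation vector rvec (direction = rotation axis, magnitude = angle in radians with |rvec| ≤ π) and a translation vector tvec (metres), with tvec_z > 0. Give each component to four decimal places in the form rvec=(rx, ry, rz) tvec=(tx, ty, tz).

rvec=(0.2907, -0.1904, -0.6875) tvec=(-0.1197, -0.0571, 0.9121)

Intrinsics K: fx=887.1, fy=600.8, cx=305.2, cy=222.8
Marker side s = 0.172 m; corners in marker frame (Z=0):
  M0 = (-0.0860, +0.0860, 0)
  M1 = (+0.0860, +0.0860, 0)
  M2 = (+0.0860, -0.0860, 0)
  M3 = (-0.0860, -0.0860, 0)
Detected image corners:
  c0 = (178.156029, 262.565210) px
  c1 = (302.086072, 191.293823) px
  c2 = (199.945145, 104.058196) px
  c3 = (66.576454, 178.553976) px
Planar DLT: solve 8×8 A·h = b for H (H[2,2]=1):
  H  [+762.88498 +687.62043 +188.79577]
  H  [-407.90718 +563.50077 +185.16541]
  H  [+0.08444 +0.35641 +1.00000]
B = K⁻¹H; ‖b₁‖=1.096370, ‖b₂‖=1.096370; λ = 2/(‖b₁‖+‖b₂‖) = 0.912101, sign → tz>0 ⇒ λ=+0.912101
r₁ = λ·B[:,0] = (+0.75789,-0.64782,+0.07702); r₂ = λ·B[:,1] = (+0.59516,+0.73492,+0.32508)
r₃ = r₁×r₂ = (-0.26720,-0.20054,+0.94254); SVD([r₁ r₂ r₃]) → R = UVᵀ:
  R  [+0.75789 +0.59516 -0.26720]
  R  [-0.64782 +0.73492 -0.20054]
  R  [+0.07702 +0.32508 +0.94254]
t = (-0.11968, -0.05713, +0.91210) m
tr R = 2.435351; θ = arccos((tr R − 1)/2) = 0.770338 rad = 44.137°
axis k = ((R−Rᵀ)₃₂, (R−Rᵀ)₁₃, (R−Rᵀ)₂₁) / (2 sinθ) = (+0.377399, -0.247151, -0.892461)
rvec = θ·k = (+0.290724, -0.190390, -0.687496)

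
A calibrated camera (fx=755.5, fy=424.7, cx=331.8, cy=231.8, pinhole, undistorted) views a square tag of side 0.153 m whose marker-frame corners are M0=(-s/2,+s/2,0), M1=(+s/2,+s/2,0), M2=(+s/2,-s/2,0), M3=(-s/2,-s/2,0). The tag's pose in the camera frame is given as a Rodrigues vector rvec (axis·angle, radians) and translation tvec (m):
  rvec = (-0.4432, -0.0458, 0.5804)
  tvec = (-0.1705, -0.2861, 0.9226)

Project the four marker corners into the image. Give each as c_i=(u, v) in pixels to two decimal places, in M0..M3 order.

Intrinsics K: fx=755.5, fy=424.7, cx=331.8, cy=231.8
Marker side s = 0.153 m; corners in marker frame (Z=0):
  M0 = (-0.0765, +0.0765, 0)
  M1 = (+0.0765, +0.0765, 0)
  M2 = (+0.0765, -0.0765, 0)
  M3 = (-0.0765, -0.0765, 0)
rvec = (-0.4432, -0.0458, 0.5804), |rvec| = θ = 0.73170 rad = 41.923°
Rodrigues: sinθ=0.66814, 1−cosθ=0.25596; R = I + sinθ·[k]× + (1−cosθ)·[k]×²:
    [+0.83795 -0.52027 -0.16480]
    [+0.53968 +0.74504 +0.39199]
    [-0.08116 -0.41741 +0.90509]
t = (-0.1705, -0.2861, 0.9226) m
M0: Pc = R·M0+t = (-0.27440, -0.27039, +0.89688); u = 755.5·(-0.27440)/0.89688 + 331.8 = 100.6511, v = 424.7·(-0.27039)/0.89688 + 231.8 = 103.7616
M1: Pc = R·M1+t = (-0.14620, -0.18782, +0.88446); u = 755.5·(-0.14620)/0.88446 + 331.8 = 206.9185, v = 424.7·(-0.18782)/0.88446 + 231.8 = 141.6133
M2: Pc = R·M2+t = (-0.06660, -0.30181, +0.94832); u = 755.5·(-0.06660)/0.94832 + 331.8 = 278.7450, v = 424.7·(-0.30181)/0.94832 + 231.8 = 96.6365
M3: Pc = R·M3+t = (-0.19480, -0.38438, +0.96074); u = 755.5·(-0.19480)/0.96074 + 331.8 = 178.6130, v = 424.7·(-0.38438)/0.96074 + 231.8 = 61.8823

c0=(100.65, 103.76) c1=(206.92, 141.61) c2=(278.74, 96.64) c3=(178.61, 61.88)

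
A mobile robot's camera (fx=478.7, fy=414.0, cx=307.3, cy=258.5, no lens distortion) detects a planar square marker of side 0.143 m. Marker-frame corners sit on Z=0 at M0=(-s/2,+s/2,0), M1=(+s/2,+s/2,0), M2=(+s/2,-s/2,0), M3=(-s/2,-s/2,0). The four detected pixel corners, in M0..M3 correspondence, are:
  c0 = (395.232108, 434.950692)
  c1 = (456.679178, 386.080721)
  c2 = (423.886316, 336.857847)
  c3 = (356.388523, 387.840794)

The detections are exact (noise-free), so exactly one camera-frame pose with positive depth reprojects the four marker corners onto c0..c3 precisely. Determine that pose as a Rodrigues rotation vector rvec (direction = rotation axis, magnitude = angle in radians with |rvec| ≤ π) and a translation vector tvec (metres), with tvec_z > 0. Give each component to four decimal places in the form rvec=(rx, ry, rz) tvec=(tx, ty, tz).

rvec=(0.3530, -0.3185, -0.6081) tvec=(0.1669, 0.2431, 0.7836)

Intrinsics K: fx=478.7, fy=414.0, cx=307.3, cy=258.5
Marker side s = 0.143 m; corners in marker frame (Z=0):
  M0 = (-0.0715, +0.0715, 0)
  M1 = (+0.0715, +0.0715, 0)
  M2 = (+0.0715, -0.0715, 0)
  M3 = (-0.0715, -0.0715, 0)
Detected image corners:
  c0 = (395.232108, 434.950692) px
  c1 = (456.679178, 386.080721) px
  c2 = (423.886316, 336.857847) px
  c3 = (356.388523, 387.840794) px
Planar DLT: solve 8×8 A·h = b for H (H[2,2]=1):
  H  [+546.77587 +464.18637 +409.26460]
  H  [-257.26852 +539.68182 +386.91283]
  H  [+0.23702 +0.52462 +1.00000]
B = K⁻¹H; ‖b₁‖=1.276083, ‖b₂‖=1.276083; λ = 2/(‖b₁‖+‖b₂‖) = 0.783648, sign → tz>0 ⇒ λ=+0.783648
r₁ = λ·B[:,0] = (+0.77586,-0.60295,+0.18574); r₂ = λ·B[:,1] = (+0.49597,+0.76485,+0.41111)
r₃ = r₁×r₂ = (-0.38994,-0.22685,+0.89246); SVD([r₁ r₂ r₃]) → R = UVᵀ:
  R  [+0.77586 +0.49597 -0.38994]
  R  [-0.60295 +0.76485 -0.22685]
  R  [+0.18574 +0.41111 +0.89246]
t = (+0.16692, +0.24307, +0.78365) m
tr R = 2.433167; θ = arccos((tr R − 1)/2) = 0.771904 rad = 44.227°
axis k = ((R−Rᵀ)₃₂, (R−Rᵀ)₁₃, (R−Rᵀ)₂₁) / (2 sinθ) = (+0.457318, -0.412672, -0.787758)
rvec = θ·k = (+0.353006, -0.318543, -0.608074)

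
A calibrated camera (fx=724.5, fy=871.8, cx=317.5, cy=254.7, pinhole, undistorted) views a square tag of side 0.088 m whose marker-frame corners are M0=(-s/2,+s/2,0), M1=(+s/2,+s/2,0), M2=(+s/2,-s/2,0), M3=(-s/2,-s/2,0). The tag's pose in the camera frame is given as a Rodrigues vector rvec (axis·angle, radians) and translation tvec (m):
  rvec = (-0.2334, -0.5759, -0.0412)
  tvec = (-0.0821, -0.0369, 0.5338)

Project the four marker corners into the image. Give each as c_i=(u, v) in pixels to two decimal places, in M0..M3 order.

c0=(151.93, 262.95) c1=(263.83, 265.93) c2=(253.90, 133.91) c3=(145.01, 118.85)

Intrinsics K: fx=724.5, fy=871.8, cx=317.5, cy=254.7
Marker side s = 0.088 m; corners in marker frame (Z=0):
  M0 = (-0.0440, +0.0440, 0)
  M1 = (+0.0440, +0.0440, 0)
  M2 = (+0.0440, -0.0440, 0)
  M3 = (-0.0440, -0.0440, 0)
rvec = (-0.2334, -0.5759, -0.0412), |rvec| = θ = 0.62276 rad = 35.682°
Rodrigues: sinθ=0.58328, 1−cosθ=0.18773; R = I + sinθ·[k]× + (1−cosθ)·[k]×²:
    [+0.83864 +0.10365 -0.53474]
    [+0.02648 +0.97281 +0.23009]
    [+0.54404 -0.20712 +0.81309]
t = (-0.0821, -0.0369, 0.5338) m
M0: Pc = R·M0+t = (-0.11444, +0.00474, +0.50075); u = 724.5·(-0.11444)/0.50075 + 317.5 = 151.9252, v = 871.8·(+0.00474)/0.50075 + 254.7 = 262.9501
M1: Pc = R·M1+t = (-0.04064, +0.00707, +0.54862); u = 724.5·(-0.04064)/0.54862 + 317.5 = 263.8328, v = 871.8·(+0.00707)/0.54862 + 254.7 = 265.9324
M2: Pc = R·M2+t = (-0.04976, -0.07854, +0.56685); u = 724.5·(-0.04976)/0.56685 + 317.5 = 253.9004, v = 871.8·(-0.07854)/0.56685 + 254.7 = 133.9098
M3: Pc = R·M3+t = (-0.12356, -0.08087, +0.51898); u = 724.5·(-0.12356)/0.51898 + 317.5 = 145.0067, v = 871.8·(-0.08087)/0.51898 + 254.7 = 118.8531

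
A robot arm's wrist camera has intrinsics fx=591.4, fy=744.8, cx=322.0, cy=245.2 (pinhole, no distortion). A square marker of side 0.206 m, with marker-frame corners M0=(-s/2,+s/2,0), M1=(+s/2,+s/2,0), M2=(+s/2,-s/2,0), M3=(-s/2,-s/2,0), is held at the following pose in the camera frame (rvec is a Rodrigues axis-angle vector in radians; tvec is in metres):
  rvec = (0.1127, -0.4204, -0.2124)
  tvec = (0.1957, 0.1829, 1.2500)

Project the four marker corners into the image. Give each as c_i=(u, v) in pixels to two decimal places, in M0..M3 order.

c0=(381.15, 431.46) c1=(460.62, 393.21) c2=(446.73, 279.90) c3=(364.24, 311.48)

Intrinsics K: fx=591.4, fy=744.8, cx=322.0, cy=245.2
Marker side s = 0.206 m; corners in marker frame (Z=0):
  M0 = (-0.1030, +0.1030, 0)
  M1 = (+0.1030, +0.1030, 0)
  M2 = (+0.1030, -0.1030, 0)
  M3 = (-0.1030, -0.1030, 0)
rvec = (0.1127, -0.4204, -0.2124), |rvec| = θ = 0.48430 rad = 27.749°
Rodrigues: sinθ=0.46559, 1−cosθ=0.11500; R = I + sinθ·[k]× + (1−cosθ)·[k]×²:
    [+0.89123 +0.18096 -0.41589]
    [-0.22742 +0.97165 -0.06457]
    [+0.39242 +0.15213 +0.90712]
t = (0.1957, 0.1829, 1.2500) m
M0: Pc = R·M0+t = (+0.12254, +0.30640, +1.22525); u = 591.4·(+0.12254)/1.22525 + 322.0 = 381.1487, v = 744.8·(+0.30640)/1.22525 + 245.2 = 431.4562
M1: Pc = R·M1+t = (+0.30614, +0.25956, +1.30609); u = 591.4·(+0.30614)/1.30609 + 322.0 = 460.6189, v = 744.8·(+0.25956)/1.30609 + 245.2 = 393.2122
M2: Pc = R·M2+t = (+0.26886, +0.05940, +1.27475); u = 591.4·(+0.26886)/1.27475 + 322.0 = 446.7319, v = 744.8·(+0.05940)/1.27475 + 245.2 = 279.9028
M3: Pc = R·M3+t = (+0.08526, +0.10624, +1.19391); u = 591.4·(+0.08526)/1.19391 + 322.0 = 364.2354, v = 744.8·(+0.10624)/1.19391 + 245.2 = 311.4786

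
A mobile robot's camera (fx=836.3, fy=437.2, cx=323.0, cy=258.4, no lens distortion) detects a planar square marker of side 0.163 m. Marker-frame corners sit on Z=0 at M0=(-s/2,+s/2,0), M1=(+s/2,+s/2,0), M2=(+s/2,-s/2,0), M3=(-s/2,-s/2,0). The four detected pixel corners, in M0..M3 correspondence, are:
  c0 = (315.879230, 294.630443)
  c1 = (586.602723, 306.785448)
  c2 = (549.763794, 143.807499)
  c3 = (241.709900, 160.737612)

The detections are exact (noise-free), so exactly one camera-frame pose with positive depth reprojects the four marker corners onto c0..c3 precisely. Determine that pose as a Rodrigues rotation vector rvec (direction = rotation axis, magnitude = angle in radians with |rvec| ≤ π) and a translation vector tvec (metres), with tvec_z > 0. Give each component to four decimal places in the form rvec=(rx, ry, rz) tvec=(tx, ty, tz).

Intrinsics K: fx=836.3, fy=437.2, cx=323.0, cy=258.4
Marker side s = 0.163 m; corners in marker frame (Z=0):
  M0 = (-0.0815, +0.0815, 0)
  M1 = (+0.0815, +0.0815, 0)
  M2 = (+0.0815, -0.0815, 0)
  M3 = (-0.0815, -0.0815, 0)
Detected image corners:
  c0 = (315.879230, 294.630443) px
  c1 = (586.602723, 306.785448) px
  c2 = (549.763794, 143.807499) px
  c3 = (241.709900, 160.737612) px
Planar DLT: solve 8×8 A·h = b for H (H[2,2]=1):
  H  [+1263.74038 +783.03899 +411.81047]
  H  [-275.79506 +1132.77653 +232.76816]
  H  [-1.18573 +1.01882 +1.00000]
B = K⁻¹H; ‖b₁‖=2.299580, ‖b₂‖=2.299580; λ = 2/(‖b₁‖+‖b₂‖) = 0.434862, sign → tz>0 ⇒ λ=+0.434862
r₁ = λ·B[:,0] = (+0.85627,+0.03043,-0.51563); r₂ = λ·B[:,1] = (+0.23605,+0.86486,+0.44304)
r₃ = r₁×r₂ = (+0.45943,-0.50108,+0.73338); SVD([r₁ r₂ r₃]) → R = UVᵀ:
  R  [+0.85627 +0.23605 +0.45943]
  R  [+0.03043 +0.86486 -0.50108]
  R  [-0.51563 +0.44304 +0.73338]
t = (+0.04618, -0.02549, +0.43486) m
tr R = 2.454513; θ = arccos((tr R − 1)/2) = 0.756480 rad = 43.343°
axis k = ((R−Rᵀ)₃₂, (R−Rᵀ)₁₃, (R−Rᵀ)₂₁) / (2 sinθ) = (+0.687771, +0.710306, -0.149788)
rvec = θ·k = (+0.520285, +0.537332, -0.113312)

rvec=(0.5203, 0.5373, -0.1133) tvec=(0.0462, -0.0255, 0.4349)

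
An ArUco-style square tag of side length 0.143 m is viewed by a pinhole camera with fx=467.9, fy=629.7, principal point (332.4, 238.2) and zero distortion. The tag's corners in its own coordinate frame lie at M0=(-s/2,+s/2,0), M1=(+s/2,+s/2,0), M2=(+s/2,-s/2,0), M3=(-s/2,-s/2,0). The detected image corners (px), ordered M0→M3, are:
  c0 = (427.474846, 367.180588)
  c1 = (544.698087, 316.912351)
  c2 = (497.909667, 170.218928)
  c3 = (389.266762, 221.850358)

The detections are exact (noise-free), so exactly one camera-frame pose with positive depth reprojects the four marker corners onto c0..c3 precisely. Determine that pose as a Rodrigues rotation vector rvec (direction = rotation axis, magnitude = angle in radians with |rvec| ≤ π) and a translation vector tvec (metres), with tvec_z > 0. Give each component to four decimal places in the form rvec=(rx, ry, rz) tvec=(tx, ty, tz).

rvec=(-0.2383, 0.1707, -0.3223) tvec=(0.1610, 0.0264, 0.5758)

Intrinsics K: fx=467.9, fy=629.7, cx=332.4, cy=238.2
Marker side s = 0.143 m; corners in marker frame (Z=0):
  M0 = (-0.0715, +0.0715, 0)
  M1 = (+0.0715, +0.0715, 0)
  M2 = (+0.0715, -0.0715, 0)
  M3 = (-0.0715, -0.0715, 0)
Detected image corners:
  c0 = (427.474846, 367.180588) px
  c1 = (544.698087, 316.912351) px
  c2 = (497.909667, 170.218928) px
  c3 = (389.266762, 221.850358) px
Planar DLT: solve 8×8 A·h = b for H (H[2,2]=1):
  H  [+685.77879 +88.50413 +463.26218]
  H  [-416.06122 +900.47688 +267.10605]
  H  [-0.22159 -0.44792 +1.00000]
B = K⁻¹H; ‖b₁‖=1.736744, ‖b₂‖=1.736744; λ = 2/(‖b₁‖+‖b₂‖) = 0.575790, sign → tz>0 ⇒ λ=+0.575790
r₁ = λ·B[:,0] = (+0.93455,-0.33218,-0.12759); r₂ = λ·B[:,1] = (+0.29213,+0.92095,-0.25791)
r₃ = r₁×r₂ = (+0.20317,+0.20376,+0.95771); SVD([r₁ r₂ r₃]) → R = UVᵀ:
  R  [+0.93455 +0.29213 +0.20317]
  R  [-0.33218 +0.92095 +0.20376]
  R  [-0.12759 -0.25791 +0.95771]
t = (+0.16104, +0.02643, +0.57579) m
tr R = 2.813201; θ = arccos((tr R − 1)/2) = 0.435639 rad = 24.960°
axis k = ((R−Rᵀ)₃₂, (R−Rᵀ)₁₃, (R−Rᵀ)₂₁) / (2 sinθ) = (-0.547010, +0.391907, -0.739722)
rvec = θ·k = (-0.238299, +0.170730, -0.322252)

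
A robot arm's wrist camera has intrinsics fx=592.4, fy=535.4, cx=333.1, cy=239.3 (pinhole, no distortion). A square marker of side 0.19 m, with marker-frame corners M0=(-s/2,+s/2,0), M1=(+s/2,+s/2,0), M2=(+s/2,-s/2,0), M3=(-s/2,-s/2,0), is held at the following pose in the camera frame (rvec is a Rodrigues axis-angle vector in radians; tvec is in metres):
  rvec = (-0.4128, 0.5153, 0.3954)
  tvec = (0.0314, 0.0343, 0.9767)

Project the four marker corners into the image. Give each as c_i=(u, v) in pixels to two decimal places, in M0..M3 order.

Intrinsics K: fx=592.4, fy=535.4, cx=333.1, cy=239.3
Marker side s = 0.19 m; corners in marker frame (Z=0):
  M0 = (-0.0950, +0.0950, 0)
  M1 = (+0.0950, +0.0950, 0)
  M2 = (+0.0950, -0.0950, 0)
  M3 = (-0.0950, -0.0950, 0)
rvec = (-0.4128, 0.5153, 0.3954), |rvec| = θ = 0.76960 rad = 44.095°
Rodrigues: sinθ=0.69585, 1−cosθ=0.28181; R = I + sinθ·[k]× + (1−cosθ)·[k]×²:
    [+0.79927 -0.45872 +0.38826]
    [+0.25630 +0.84453 +0.47019]
    [-0.54358 -0.27630 +0.79258]
t = (0.0314, 0.0343, 0.9767) m
M0: Pc = R·M0+t = (-0.08811, +0.09018, +1.00209); u = 592.4·(-0.08811)/1.00209 + 333.1 = 281.0132, v = 535.4·(+0.09018)/1.00209 + 239.3 = 287.4829
M1: Pc = R·M1+t = (+0.06375, +0.13888, +0.89881); u = 592.4·(+0.06375)/0.89881 + 333.1 = 375.1187, v = 535.4·(+0.13888)/0.89881 + 239.3 = 322.0268
M2: Pc = R·M2+t = (+0.15091, -0.02158, +0.95131); u = 592.4·(+0.15091)/0.95131 + 333.1 = 427.0743, v = 535.4·(-0.02158)/0.95131 + 239.3 = 227.1533
M3: Pc = R·M3+t = (-0.00095, -0.07028, +1.05459); u = 592.4·(-0.00095)/1.05459 + 333.1 = 332.5651, v = 535.4·(-0.07028)/1.05459 + 239.3 = 203.6203

c0=(281.01, 287.48) c1=(375.12, 322.03) c2=(427.07, 227.15) c3=(332.57, 203.62)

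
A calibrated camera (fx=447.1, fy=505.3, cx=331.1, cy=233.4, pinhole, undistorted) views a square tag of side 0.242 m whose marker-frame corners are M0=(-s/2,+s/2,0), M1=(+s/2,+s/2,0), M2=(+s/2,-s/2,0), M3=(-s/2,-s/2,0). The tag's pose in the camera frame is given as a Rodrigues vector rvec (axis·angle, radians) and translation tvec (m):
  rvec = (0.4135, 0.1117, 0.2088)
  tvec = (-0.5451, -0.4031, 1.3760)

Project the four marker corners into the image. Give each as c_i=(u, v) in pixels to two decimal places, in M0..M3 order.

Intrinsics K: fx=447.1, fy=505.3, cx=331.1, cy=233.4
Marker side s = 0.242 m; corners in marker frame (Z=0):
  M0 = (-0.1210, +0.1210, 0)
  M1 = (+0.1210, +0.1210, 0)
  M2 = (+0.1210, -0.1210, 0)
  M3 = (-0.1210, -0.1210, 0)
rvec = (0.4135, 0.1117, 0.2088), |rvec| = θ = 0.47650 rad = 27.302°
Rodrigues: sinθ=0.45868, 1−cosθ=0.11140; R = I + sinθ·[k]× + (1−cosθ)·[k]×²:
    [+0.97249 -0.17833 +0.14988]
    [+0.22365 +0.89472 -0.38659]
    [-0.06516 +0.40947 +0.90999]
t = (-0.5451, -0.4031, 1.3760) m
M0: Pc = R·M0+t = (-0.68435, -0.32190, +1.43343); u = 447.1·(-0.68435)/1.43343 + 331.1 = 117.6454, v = 505.3·(-0.32190)/1.43343 + 233.4 = 119.9268
M1: Pc = R·M1+t = (-0.44901, -0.26778, +1.41766); u = 447.1·(-0.44901)/1.41766 + 331.1 = 189.4930, v = 505.3·(-0.26778)/1.41766 + 233.4 = 137.9557
M2: Pc = R·M2+t = (-0.40585, -0.48430, +1.31857); u = 447.1·(-0.40585)/1.31857 + 331.1 = 193.4841, v = 505.3·(-0.48430)/1.31857 + 233.4 = 47.8072
M3: Pc = R·M3+t = (-0.64119, -0.53842, +1.33434); u = 447.1·(-0.64119)/1.33434 + 331.1 = 116.2537, v = 505.3·(-0.53842)/1.33434 + 233.4 = 29.5048

c0=(117.65, 119.93) c1=(189.49, 137.96) c2=(193.48, 47.81) c3=(116.25, 29.50)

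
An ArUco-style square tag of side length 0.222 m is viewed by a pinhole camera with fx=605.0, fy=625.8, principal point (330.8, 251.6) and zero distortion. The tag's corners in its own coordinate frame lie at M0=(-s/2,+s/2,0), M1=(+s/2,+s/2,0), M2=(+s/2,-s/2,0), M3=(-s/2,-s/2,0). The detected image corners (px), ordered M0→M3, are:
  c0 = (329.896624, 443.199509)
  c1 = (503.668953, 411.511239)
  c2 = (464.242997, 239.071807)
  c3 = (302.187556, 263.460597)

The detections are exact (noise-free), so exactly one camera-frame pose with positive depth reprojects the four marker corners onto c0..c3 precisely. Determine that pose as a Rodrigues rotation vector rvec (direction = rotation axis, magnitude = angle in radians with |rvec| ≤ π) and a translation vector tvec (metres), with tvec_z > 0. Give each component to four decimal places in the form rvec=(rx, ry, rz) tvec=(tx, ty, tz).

rvec=(-0.2769, -0.0833, -0.1562) tvec=(0.0899, 0.1048, 0.7790)

Intrinsics K: fx=605.0, fy=625.8, cx=330.8, cy=251.6
Marker side s = 0.222 m; corners in marker frame (Z=0):
  M0 = (-0.1110, +0.1110, 0)
  M1 = (+0.1110, +0.1110, 0)
  M2 = (+0.1110, -0.1110, 0)
  M3 = (-0.1110, -0.1110, 0)
Detected image corners:
  c0 = (329.896624, 443.199509) px
  c1 = (503.668953, 411.511239) px
  c2 = (464.242997, 239.071807) px
  c3 = (302.187556, 263.460597) px
Planar DLT: solve 8×8 A·h = b for H (H[2,2]=1):
  H  [+808.35494 +15.27307 +400.59856]
  H  [-80.73224 +677.31539 +335.77403]
  H  [+0.13246 -0.34080 +1.00000]
B = K⁻¹H; ‖b₁‖=1.283626, ‖b₂‖=1.283626; λ = 2/(‖b₁‖+‖b₂‖) = 0.779043, sign → tz>0 ⇒ λ=+0.779043
r₁ = λ·B[:,0] = (+0.98447,-0.14199,+0.10319); r₂ = λ·B[:,1] = (+0.16484,+0.94992,-0.26550)
r₃ = r₁×r₂ = (-0.06033,+0.27839,+0.95857); SVD([r₁ r₂ r₃]) → R = UVᵀ:
  R  [+0.98447 +0.16484 -0.06033]
  R  [-0.14199 +0.94992 +0.27839]
  R  [+0.10319 -0.26550 +0.95857]
t = (+0.08988, +0.10479, +0.77904) m
tr R = 2.892963; θ = arccos((tr R − 1)/2) = 0.328642 rad = 18.830°
axis k = ((R−Rᵀ)₃₂, (R−Rᵀ)₁₃, (R−Rᵀ)₂₁) / (2 sinθ) = (-0.842558, -0.253316, -0.475317)
rvec = θ·k = (-0.276900, -0.083250, -0.156209)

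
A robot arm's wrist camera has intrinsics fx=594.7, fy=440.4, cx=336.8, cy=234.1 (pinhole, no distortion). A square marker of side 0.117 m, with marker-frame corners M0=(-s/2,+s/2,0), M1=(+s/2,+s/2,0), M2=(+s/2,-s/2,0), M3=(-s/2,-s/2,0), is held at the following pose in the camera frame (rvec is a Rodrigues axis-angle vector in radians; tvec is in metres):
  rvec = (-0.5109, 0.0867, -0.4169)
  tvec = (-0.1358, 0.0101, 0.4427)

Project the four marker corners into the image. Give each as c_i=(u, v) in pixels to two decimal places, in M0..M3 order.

c0=(94.96, 319.72) c1=(249.40, 268.53) c2=(206.23, 178.19) c3=(70.45, 222.61)

Intrinsics K: fx=594.7, fy=440.4, cx=336.8, cy=234.1
Marker side s = 0.117 m; corners in marker frame (Z=0):
  M0 = (-0.0585, +0.0585, 0)
  M1 = (+0.0585, +0.0585, 0)
  M2 = (+0.0585, -0.0585, 0)
  M3 = (-0.0585, -0.0585, 0)
rvec = (-0.5109, 0.0867, -0.4169), |rvec| = θ = 0.66509 rad = 38.107°
Rodrigues: sinθ=0.61713, 1−cosθ=0.21314; R = I + sinθ·[k]× + (1−cosθ)·[k]×²:
    [+0.91263 +0.36549 +0.18308]
    [-0.40818 +0.79048 +0.45664]
    [+0.02218 -0.49148 +0.87061]
t = (-0.1358, 0.0101, 0.4427) m
M0: Pc = R·M0+t = (-0.16781, +0.08022, +0.41265); u = 594.7·(-0.16781)/0.41265 + 336.8 = 94.9610, v = 440.4·(+0.08022)/0.41265 + 234.1 = 319.7165
M1: Pc = R·M1+t = (-0.06103, +0.03246, +0.41525); u = 594.7·(-0.06103)/0.41525 + 336.8 = 249.3957, v = 440.4·(+0.03246)/0.41525 + 234.1 = 268.5314
M2: Pc = R·M2+t = (-0.10379, -0.06002, +0.47275); u = 594.7·(-0.10379)/0.47275 + 336.8 = 206.2331, v = 440.4·(-0.06002)/0.47275 + 234.1 = 178.1852
M3: Pc = R·M3+t = (-0.21057, -0.01226, +0.47015); u = 594.7·(-0.21057)/0.47015 + 336.8 = 70.4484, v = 440.4·(-0.01226)/0.47015 + 234.1 = 222.6114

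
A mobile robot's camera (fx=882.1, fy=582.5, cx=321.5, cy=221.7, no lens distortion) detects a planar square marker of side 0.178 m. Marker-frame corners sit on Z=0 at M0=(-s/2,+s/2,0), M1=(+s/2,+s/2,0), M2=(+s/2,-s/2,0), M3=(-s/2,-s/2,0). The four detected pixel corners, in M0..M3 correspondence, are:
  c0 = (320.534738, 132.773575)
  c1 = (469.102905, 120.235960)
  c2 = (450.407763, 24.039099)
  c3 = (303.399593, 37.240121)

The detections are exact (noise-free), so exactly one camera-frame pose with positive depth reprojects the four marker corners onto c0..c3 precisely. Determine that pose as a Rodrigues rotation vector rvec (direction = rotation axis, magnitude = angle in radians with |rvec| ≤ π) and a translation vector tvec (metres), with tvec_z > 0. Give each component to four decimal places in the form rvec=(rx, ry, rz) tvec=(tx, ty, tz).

Intrinsics K: fx=882.1, fy=582.5, cx=321.5, cy=221.7
Marker side s = 0.178 m; corners in marker frame (Z=0):
  M0 = (-0.0890, +0.0890, 0)
  M1 = (+0.0890, +0.0890, 0)
  M2 = (+0.0890, -0.0890, 0)
  M3 = (-0.0890, -0.0890, 0)
Detected image corners:
  c0 = (320.534738, 132.773575) px
  c1 = (469.102905, 120.235960) px
  c2 = (450.407763, 24.039099) px
  c3 = (303.399593, 37.240121) px
Planar DLT: solve 8×8 A·h = b for H (H[2,2]=1):
  H  [+812.46593 +79.90261 +385.51532]
  H  [-75.92972 +534.34020 +78.36944]
  H  [-0.04609 -0.05371 +1.00000]
B = K⁻¹H; ‖b₁‖=0.945741, ‖b₂‖=0.945741; λ = 2/(‖b₁‖+‖b₂‖) = 1.057372, sign → tz>0 ⇒ λ=+1.057372
r₁ = λ·B[:,0] = (+0.99166,-0.11928,-0.04873); r₂ = λ·B[:,1] = (+0.11648,+0.99157,-0.05680)
r₃ = r₁×r₂ = (+0.05510,+0.05065,+0.99720); SVD([r₁ r₂ r₃]) → R = UVᵀ:
  R  [+0.99166 +0.11648 +0.05510]
  R  [-0.11928 +0.99157 +0.05065]
  R  [-0.04873 -0.05680 +0.99720]
t = (+0.07674, -0.26018, +1.05737) m
tr R = 2.980427; θ = arccos((tr R − 1)/2) = 0.140017 rad = 8.022°
axis k = ((R−Rᵀ)₃₂, (R−Rᵀ)₁₃, (R−Rᵀ)₂₁) / (2 sinθ) = (-0.384932, +0.371987, -0.844661)
rvec = θ·k = (-0.053897, +0.052085, -0.118267)

rvec=(-0.0539, 0.0521, -0.1183) tvec=(0.0767, -0.2602, 1.0574)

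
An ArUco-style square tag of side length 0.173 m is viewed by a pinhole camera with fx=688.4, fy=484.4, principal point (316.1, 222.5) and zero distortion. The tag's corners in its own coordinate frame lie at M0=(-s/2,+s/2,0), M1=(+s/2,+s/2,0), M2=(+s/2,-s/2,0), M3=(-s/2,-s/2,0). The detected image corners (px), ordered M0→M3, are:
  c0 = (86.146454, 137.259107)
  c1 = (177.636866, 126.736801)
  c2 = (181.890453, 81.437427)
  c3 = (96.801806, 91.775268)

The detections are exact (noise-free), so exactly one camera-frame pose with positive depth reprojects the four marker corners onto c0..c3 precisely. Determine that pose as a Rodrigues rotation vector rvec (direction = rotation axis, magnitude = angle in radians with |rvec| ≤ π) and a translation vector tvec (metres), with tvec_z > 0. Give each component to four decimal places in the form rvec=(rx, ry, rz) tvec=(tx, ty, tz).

rvec=(-0.5794, 0.1346, -0.1075) tvec=(-0.3404, -0.3053, 1.2972)

Intrinsics K: fx=688.4, fy=484.4, cx=316.1, cy=222.5
Marker side s = 0.173 m; corners in marker frame (Z=0):
  M0 = (-0.0865, +0.0865, 0)
  M1 = (+0.0865, +0.0865, 0)
  M2 = (+0.0865, -0.0865, 0)
  M3 = (-0.0865, -0.0865, 0)
Detected image corners:
  c0 = (86.146454, 137.259107) px
  c1 = (177.636866, 126.736801) px
  c2 = (181.890453, 81.437427) px
  c3 = (96.801806, 91.775268) px
Planar DLT: solve 8×8 A·h = b for H (H[2,2]=1):
  H  [+499.59266 -100.89993 +135.47249]
  H  [-68.38625 +215.88601 +108.50052]
  H  [-0.07426 -0.42540 +1.00000]
B = K⁻¹H; ‖b₁‖=0.770919, ‖b₂‖=0.770919; λ = 2/(‖b₁‖+‖b₂‖) = 1.297154, sign → tz>0 ⇒ λ=+1.297154
r₁ = λ·B[:,0] = (+0.98561,-0.13888,-0.09632); r₂ = λ·B[:,1] = (+0.06325,+0.83157,-0.55180)
r₃ = r₁×r₂ = (+0.15674,+0.53777,+0.82839); SVD([r₁ r₂ r₃]) → R = UVᵀ:
  R  [+0.98561 +0.06325 +0.15674]
  R  [-0.13888 +0.83157 +0.53777]
  R  [-0.09632 -0.55180 +0.82839]
t = (-0.34036, -0.30527, +1.29715) m
tr R = 2.645578; θ = arccos((tr R − 1)/2) = 0.604495 rad = 34.635°
axis k = ((R−Rᵀ)₃₂, (R−Rᵀ)₁₃, (R−Rᵀ)₂₁) / (2 sinθ) = (-0.958548, +0.222627, -0.177828)
rvec = θ·k = (-0.579438, +0.134577, -0.107496)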